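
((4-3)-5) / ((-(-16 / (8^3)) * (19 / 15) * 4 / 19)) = -480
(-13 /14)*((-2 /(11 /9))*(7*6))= 702 /11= 63.82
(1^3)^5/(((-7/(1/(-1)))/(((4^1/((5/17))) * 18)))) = 1224/35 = 34.97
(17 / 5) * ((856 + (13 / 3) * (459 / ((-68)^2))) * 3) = 698847 / 80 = 8735.59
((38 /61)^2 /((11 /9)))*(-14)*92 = -16738848 /40931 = -408.95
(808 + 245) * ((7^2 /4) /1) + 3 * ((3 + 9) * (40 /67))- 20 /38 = 65789741 /5092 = 12920.22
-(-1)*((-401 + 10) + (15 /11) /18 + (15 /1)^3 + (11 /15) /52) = 8534497 /2860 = 2984.09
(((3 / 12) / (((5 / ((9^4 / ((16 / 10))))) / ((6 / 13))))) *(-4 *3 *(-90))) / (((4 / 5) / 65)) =66430125 / 8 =8303765.62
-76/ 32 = -19/ 8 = -2.38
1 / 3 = 0.33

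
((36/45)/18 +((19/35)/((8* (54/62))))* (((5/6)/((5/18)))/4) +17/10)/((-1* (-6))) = 18173/60480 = 0.30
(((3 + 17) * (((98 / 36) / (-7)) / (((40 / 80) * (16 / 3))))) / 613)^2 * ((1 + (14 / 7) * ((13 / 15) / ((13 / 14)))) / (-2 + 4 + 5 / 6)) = 10535 / 459941256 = 0.00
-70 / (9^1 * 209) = -70 / 1881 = -0.04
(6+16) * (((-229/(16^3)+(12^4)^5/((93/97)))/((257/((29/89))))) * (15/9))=809834055313423173669480511975/4356483072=185891702533722865724.81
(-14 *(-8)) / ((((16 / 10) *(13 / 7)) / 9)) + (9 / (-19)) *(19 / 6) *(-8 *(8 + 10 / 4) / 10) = 22869 / 65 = 351.83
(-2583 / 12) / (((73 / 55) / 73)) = -11838.75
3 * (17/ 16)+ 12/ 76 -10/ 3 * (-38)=118571/ 912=130.01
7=7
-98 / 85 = -1.15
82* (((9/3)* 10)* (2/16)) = 307.50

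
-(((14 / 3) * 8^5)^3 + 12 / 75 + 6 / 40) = -9654591701175501637 / 2700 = -3575774704139074.68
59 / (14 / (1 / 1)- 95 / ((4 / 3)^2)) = -944 / 631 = -1.50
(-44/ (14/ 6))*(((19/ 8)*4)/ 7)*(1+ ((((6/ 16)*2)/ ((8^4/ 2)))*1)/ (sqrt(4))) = -1467807/ 57344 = -25.60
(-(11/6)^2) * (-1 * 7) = 847/36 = 23.53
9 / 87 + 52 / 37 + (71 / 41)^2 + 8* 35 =284.51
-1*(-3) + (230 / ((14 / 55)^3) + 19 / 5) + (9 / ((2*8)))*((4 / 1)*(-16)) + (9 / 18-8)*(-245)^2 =-2992820937 / 6860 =-436271.27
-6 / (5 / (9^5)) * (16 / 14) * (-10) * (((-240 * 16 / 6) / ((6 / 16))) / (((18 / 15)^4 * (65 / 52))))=-3732480000 / 7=-533211428.57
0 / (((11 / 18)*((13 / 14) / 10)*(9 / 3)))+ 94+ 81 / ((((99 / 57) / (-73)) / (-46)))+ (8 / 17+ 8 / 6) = 156700.71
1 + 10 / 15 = 5 / 3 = 1.67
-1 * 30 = -30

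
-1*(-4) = 4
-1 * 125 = -125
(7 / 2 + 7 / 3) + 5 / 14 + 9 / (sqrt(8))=9*sqrt(2) / 4 + 130 / 21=9.37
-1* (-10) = 10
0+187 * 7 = 1309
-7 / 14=-1 / 2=-0.50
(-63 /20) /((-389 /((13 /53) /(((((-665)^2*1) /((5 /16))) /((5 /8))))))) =117 /133373847040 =0.00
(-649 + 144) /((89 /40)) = -20200 /89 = -226.97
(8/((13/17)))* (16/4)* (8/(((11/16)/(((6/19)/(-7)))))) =-417792/19019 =-21.97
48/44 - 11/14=0.31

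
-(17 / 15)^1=-17 / 15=-1.13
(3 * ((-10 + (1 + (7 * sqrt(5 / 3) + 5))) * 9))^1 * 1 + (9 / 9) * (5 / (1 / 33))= 57 + 63 * sqrt(15)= 301.00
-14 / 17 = -0.82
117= 117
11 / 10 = 1.10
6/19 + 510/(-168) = -1447/532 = -2.72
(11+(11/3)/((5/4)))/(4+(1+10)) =209/225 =0.93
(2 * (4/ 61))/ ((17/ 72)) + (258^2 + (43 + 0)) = 69072035/ 1037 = 66607.56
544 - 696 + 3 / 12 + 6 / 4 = -601 / 4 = -150.25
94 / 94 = 1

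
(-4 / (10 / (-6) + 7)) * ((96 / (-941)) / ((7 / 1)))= 72 / 6587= 0.01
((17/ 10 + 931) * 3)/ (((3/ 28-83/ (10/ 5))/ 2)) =-783468/ 5795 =-135.20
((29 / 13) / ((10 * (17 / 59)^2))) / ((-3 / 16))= -807592 / 56355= -14.33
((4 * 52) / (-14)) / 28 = -26 / 49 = -0.53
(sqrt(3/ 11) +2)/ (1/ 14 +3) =14*sqrt(33)/ 473 +28/ 43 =0.82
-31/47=-0.66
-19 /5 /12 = -19 /60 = -0.32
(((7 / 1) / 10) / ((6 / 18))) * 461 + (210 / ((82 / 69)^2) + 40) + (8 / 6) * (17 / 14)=204465473 / 176505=1158.41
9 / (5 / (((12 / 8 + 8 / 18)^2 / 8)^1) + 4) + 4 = 16493 / 3572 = 4.62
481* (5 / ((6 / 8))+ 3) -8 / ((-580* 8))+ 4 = 8097383 / 1740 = 4653.67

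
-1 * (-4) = 4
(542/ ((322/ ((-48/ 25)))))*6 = -19.39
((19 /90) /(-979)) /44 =-19 /3876840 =-0.00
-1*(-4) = 4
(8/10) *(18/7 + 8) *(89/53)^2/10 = 1172308/491575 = 2.38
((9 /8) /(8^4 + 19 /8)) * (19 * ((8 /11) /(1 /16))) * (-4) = -9728 /40073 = -0.24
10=10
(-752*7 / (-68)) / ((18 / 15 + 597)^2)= 32900 / 152083377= 0.00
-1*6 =-6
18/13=1.38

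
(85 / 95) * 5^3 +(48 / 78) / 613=16934277 / 151411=111.84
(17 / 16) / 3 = 17 / 48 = 0.35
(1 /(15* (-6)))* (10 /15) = -1 /135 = -0.01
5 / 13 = 0.38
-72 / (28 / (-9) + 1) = 648 / 19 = 34.11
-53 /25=-2.12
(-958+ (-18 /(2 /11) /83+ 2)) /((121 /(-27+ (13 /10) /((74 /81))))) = 1503693369 /7431820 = 202.33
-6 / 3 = -2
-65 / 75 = -13 / 15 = -0.87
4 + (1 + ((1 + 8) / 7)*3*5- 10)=100 / 7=14.29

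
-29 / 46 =-0.63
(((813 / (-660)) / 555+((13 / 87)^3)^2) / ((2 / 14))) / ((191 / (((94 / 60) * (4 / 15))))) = -12822593731367777 / 379223999863162121250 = -0.00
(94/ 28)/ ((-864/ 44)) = -0.17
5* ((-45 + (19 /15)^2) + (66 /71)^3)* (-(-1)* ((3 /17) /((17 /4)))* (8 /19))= -109758604928 /29479339515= -3.72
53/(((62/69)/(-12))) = -21942/31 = -707.81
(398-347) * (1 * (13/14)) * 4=1326/7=189.43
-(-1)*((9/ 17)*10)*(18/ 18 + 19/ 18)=185/ 17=10.88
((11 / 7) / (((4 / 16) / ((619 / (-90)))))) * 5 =-216.16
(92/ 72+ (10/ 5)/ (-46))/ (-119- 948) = -511/ 441738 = -0.00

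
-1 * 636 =-636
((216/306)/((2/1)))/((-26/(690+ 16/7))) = -14538/1547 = -9.40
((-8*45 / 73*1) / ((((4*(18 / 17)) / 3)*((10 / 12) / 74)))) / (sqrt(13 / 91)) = -22644*sqrt(7) / 73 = -820.69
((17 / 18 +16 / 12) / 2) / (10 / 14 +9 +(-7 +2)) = 287 / 1188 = 0.24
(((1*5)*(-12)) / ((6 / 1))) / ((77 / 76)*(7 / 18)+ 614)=-13680 / 840491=-0.02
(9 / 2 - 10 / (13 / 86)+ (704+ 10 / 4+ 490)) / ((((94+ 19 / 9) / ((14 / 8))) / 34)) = 702.56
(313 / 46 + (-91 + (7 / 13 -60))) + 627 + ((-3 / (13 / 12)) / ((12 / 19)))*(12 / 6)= 283795 / 598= 474.57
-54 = -54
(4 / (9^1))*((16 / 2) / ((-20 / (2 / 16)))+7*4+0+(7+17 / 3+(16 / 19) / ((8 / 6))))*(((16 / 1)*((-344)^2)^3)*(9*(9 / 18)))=623377288324714594304 / 285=2187288730963910857.21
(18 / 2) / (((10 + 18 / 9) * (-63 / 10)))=-5 / 42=-0.12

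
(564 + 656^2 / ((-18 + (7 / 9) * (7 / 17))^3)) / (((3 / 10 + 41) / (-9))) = -24741560984472 / 233552120975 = -105.94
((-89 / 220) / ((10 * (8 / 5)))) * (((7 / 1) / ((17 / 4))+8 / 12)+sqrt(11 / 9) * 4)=-0.17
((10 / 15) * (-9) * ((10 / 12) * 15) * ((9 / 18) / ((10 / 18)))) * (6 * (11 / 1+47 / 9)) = -6570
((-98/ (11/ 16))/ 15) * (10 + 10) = -6272/ 33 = -190.06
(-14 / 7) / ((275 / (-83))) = 166 / 275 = 0.60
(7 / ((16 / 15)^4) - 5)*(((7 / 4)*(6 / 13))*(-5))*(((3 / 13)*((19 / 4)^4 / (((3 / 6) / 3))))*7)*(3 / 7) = -9862735634325 / 2835349504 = -3478.49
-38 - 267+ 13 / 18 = -5477 / 18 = -304.28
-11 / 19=-0.58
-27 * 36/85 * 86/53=-83592/4505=-18.56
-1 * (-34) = 34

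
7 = 7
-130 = -130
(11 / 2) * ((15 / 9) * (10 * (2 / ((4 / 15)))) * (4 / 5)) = 550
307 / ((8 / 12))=921 / 2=460.50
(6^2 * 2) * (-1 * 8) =-576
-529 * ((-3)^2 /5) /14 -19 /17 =-82267 /1190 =-69.13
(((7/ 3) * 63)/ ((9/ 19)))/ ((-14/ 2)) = -44.33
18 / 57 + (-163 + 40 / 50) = -15379 / 95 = -161.88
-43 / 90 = -0.48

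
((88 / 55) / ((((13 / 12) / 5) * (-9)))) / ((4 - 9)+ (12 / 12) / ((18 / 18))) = 8 / 39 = 0.21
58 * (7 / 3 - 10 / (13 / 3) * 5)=-20822 / 39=-533.90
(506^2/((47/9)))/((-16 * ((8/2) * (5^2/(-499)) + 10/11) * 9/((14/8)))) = -2459417807/2925280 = -840.75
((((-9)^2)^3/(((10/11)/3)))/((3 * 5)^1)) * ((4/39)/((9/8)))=10659.10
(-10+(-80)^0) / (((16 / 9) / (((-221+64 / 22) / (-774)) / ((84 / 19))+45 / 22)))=-411393 / 38528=-10.68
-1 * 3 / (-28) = 3 / 28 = 0.11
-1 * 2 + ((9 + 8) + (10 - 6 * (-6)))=61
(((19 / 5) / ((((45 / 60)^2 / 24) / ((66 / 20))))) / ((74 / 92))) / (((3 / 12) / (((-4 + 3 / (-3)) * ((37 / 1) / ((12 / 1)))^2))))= -5691488 / 45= -126477.51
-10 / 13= -0.77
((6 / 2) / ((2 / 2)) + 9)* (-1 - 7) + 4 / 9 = -860 / 9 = -95.56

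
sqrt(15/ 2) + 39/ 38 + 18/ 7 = sqrt(30)/ 2 + 957/ 266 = 6.34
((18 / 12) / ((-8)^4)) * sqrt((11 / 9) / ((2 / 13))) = sqrt(286) / 16384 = 0.00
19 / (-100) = -19 / 100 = -0.19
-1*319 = -319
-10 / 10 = -1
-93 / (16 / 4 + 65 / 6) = -558 / 89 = -6.27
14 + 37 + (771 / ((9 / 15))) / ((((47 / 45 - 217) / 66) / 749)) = -1429012716 / 4859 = -294096.05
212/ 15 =14.13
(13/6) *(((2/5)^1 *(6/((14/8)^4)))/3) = 6656/36015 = 0.18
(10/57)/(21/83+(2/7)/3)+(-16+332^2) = 1271034674/11533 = 110208.50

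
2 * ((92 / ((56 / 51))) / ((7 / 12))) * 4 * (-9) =-506736 / 49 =-10341.55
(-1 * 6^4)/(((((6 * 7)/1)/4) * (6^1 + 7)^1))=-864/91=-9.49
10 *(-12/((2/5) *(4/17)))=-1275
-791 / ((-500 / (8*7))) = 11074 / 125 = 88.59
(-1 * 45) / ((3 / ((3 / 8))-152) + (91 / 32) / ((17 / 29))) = 24480 / 75697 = 0.32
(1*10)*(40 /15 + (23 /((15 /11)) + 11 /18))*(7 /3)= 12691 /27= 470.04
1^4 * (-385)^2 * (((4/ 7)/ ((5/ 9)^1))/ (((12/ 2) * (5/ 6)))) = 30492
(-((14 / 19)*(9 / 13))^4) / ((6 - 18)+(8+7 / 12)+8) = -3024568512 / 204715394455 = -0.01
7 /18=0.39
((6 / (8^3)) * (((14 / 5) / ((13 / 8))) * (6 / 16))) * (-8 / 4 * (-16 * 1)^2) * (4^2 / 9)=-448 / 65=-6.89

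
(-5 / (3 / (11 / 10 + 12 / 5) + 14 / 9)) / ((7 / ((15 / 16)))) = -675 / 2432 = -0.28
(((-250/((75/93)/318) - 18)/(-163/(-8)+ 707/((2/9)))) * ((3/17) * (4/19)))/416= -295794/107557385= -0.00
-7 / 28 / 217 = -1 / 868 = -0.00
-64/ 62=-32/ 31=-1.03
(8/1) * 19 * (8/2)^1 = 608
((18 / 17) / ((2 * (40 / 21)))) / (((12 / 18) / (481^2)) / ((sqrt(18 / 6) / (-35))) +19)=918271809 * sqrt(3) / 35478086174376316 +5189905794907197 / 354780861743763160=0.01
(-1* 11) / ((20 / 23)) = -253 / 20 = -12.65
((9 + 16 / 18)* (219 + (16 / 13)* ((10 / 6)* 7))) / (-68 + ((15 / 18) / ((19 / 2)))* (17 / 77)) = -33.95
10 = 10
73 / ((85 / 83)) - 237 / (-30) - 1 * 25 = 9211 / 170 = 54.18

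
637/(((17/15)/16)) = 152880/17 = 8992.94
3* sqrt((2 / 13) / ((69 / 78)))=6* sqrt(23) / 23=1.25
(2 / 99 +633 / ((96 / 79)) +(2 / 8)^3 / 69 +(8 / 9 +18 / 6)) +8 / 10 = 127661509 / 242880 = 525.62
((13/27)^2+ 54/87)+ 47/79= 2417444/1670139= 1.45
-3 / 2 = -1.50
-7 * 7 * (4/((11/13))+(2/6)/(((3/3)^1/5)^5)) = -1692019/33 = -51273.30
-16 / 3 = -5.33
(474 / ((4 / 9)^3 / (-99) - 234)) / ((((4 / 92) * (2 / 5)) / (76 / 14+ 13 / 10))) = -185293340991 / 236433092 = -783.70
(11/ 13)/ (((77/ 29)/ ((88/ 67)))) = 2552/ 6097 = 0.42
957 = 957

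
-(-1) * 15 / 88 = 15 / 88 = 0.17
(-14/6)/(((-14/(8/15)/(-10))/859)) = -6872/9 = -763.56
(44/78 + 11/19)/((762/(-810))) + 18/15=-2361/156845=-0.02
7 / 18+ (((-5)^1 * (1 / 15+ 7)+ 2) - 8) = -737 / 18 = -40.94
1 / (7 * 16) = 1 / 112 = 0.01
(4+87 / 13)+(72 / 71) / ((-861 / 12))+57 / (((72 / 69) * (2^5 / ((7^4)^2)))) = 667344101356041 / 67814656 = 9840706.14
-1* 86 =-86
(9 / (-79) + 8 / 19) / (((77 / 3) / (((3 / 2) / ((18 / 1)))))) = 461 / 462308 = 0.00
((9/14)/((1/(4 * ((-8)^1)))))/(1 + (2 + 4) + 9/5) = -180/77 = -2.34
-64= -64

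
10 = 10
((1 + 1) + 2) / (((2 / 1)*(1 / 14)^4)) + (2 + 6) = 76840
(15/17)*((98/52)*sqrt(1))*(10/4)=4.16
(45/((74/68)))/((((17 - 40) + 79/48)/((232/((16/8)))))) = -224.63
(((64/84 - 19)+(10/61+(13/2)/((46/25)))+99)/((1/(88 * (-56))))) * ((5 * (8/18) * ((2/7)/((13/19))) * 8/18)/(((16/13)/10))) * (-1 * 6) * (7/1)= 6656965673600/113643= 58577876.98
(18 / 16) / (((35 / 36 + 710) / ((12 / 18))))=27 / 25595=0.00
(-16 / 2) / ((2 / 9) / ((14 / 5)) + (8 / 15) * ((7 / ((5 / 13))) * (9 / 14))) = -12600 / 9953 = -1.27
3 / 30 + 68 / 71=751 / 710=1.06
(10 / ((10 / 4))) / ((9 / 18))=8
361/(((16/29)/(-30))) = -157035/8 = -19629.38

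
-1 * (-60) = 60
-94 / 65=-1.45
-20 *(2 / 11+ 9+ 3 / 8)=-4205 / 22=-191.14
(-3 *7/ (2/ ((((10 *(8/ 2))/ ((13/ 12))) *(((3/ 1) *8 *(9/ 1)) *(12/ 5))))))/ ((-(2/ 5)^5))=19626923.08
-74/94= -37/47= -0.79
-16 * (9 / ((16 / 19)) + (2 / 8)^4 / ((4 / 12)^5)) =-2979 / 16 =-186.19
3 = 3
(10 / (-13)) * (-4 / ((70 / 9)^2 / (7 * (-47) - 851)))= -38232 / 637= -60.02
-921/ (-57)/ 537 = 307/ 10203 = 0.03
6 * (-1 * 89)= -534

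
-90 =-90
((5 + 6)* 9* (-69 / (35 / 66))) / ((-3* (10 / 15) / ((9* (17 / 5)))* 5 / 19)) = 655304661 / 875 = 748919.61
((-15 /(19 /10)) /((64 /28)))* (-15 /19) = 7875 /2888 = 2.73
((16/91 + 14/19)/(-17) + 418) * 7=12284696/4199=2925.62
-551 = -551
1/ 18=0.06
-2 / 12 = -1 / 6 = -0.17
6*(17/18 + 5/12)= 49/6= 8.17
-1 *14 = -14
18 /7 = 2.57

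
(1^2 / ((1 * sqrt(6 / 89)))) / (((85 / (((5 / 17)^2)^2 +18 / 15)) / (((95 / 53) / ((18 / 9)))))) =9580769 * sqrt(534) / 4515145260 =0.05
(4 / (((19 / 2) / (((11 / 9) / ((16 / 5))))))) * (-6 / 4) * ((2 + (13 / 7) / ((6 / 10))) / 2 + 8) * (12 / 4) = -24365 / 3192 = -7.63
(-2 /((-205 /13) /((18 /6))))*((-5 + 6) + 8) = 702 /205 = 3.42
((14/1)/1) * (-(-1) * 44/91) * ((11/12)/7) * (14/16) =121/156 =0.78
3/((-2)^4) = 3/16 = 0.19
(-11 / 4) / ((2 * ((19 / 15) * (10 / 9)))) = -297 / 304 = -0.98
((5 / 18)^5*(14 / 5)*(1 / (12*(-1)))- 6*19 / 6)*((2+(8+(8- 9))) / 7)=-215415127 / 8817984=-24.43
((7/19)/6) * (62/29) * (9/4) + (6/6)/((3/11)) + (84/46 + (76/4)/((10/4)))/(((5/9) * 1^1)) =79569947/3801900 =20.93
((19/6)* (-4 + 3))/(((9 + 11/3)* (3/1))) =-1/12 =-0.08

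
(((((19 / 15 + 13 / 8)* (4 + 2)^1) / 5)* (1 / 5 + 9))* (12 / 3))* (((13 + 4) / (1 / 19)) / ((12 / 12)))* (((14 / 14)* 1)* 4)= 20622904 / 125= 164983.23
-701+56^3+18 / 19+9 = 3323574 / 19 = 174924.95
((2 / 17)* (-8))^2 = 0.89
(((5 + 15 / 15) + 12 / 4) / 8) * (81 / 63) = 81 / 56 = 1.45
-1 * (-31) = 31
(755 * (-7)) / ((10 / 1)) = -1057 / 2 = -528.50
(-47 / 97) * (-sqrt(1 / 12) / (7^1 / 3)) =47 * sqrt(3) / 1358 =0.06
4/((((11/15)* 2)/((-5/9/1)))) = -50/33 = -1.52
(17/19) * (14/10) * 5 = 119/19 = 6.26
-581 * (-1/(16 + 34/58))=16849/481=35.03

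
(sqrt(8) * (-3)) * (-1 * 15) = 90 * sqrt(2) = 127.28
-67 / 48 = -1.40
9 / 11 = 0.82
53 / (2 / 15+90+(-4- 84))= 795 / 32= 24.84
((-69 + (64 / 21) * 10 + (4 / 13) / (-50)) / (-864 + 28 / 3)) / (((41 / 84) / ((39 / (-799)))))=-2366703 / 524962975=-0.00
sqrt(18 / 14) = 3*sqrt(7) / 7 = 1.13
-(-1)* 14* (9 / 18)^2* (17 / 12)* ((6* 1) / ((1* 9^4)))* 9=119 / 2916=0.04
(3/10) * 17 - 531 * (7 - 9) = 10671/10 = 1067.10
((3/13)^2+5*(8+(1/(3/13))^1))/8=7823/1014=7.71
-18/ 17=-1.06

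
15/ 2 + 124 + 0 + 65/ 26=134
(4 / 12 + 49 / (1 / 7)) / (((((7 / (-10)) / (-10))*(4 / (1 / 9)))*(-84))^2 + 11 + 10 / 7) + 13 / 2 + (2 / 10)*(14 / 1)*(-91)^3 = -12412529073764987 / 5882736690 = -2109992.29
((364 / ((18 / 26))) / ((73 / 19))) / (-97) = -89908 / 63729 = -1.41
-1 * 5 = -5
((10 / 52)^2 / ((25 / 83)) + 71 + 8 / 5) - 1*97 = -82057 / 3380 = -24.28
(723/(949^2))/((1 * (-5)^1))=-723/4503005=-0.00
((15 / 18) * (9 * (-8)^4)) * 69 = 2119680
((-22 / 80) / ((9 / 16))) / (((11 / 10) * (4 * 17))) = -0.01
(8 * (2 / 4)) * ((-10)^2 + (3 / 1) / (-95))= 37988 / 95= 399.87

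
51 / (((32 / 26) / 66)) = 21879 / 8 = 2734.88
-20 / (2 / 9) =-90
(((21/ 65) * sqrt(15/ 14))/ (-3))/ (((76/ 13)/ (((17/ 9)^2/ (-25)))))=289 * sqrt(210)/ 1539000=0.00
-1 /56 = -0.02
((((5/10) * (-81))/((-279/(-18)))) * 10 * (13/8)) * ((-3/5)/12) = 1053/496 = 2.12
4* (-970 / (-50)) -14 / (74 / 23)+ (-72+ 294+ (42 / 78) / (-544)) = 386278417 / 1308320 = 295.25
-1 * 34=-34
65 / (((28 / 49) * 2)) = 56.88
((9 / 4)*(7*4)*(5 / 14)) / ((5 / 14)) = 63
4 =4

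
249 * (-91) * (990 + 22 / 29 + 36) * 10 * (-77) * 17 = 8831749486560 / 29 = 304543085743.45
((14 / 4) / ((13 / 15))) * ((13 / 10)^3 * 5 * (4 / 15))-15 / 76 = 11051 / 950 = 11.63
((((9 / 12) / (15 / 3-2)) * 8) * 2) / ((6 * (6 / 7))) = 7 / 9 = 0.78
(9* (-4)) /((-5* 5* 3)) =12 /25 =0.48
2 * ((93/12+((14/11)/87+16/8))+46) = 213467/1914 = 111.53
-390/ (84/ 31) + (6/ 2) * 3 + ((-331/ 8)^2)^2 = 84021420375/ 28672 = 2930434.58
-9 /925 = -0.01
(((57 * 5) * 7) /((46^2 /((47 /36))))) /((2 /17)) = 531335 /50784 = 10.46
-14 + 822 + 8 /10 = 4044 /5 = 808.80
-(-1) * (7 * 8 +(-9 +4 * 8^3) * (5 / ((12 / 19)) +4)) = 292249 / 12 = 24354.08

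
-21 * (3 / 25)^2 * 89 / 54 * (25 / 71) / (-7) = 89 / 3550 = 0.03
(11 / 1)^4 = 14641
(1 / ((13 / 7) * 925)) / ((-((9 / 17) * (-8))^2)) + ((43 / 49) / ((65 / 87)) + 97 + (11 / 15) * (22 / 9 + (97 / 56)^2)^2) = 3446000047027399 / 28737134899200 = 119.91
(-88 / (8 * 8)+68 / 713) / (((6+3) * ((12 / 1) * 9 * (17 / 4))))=-811 / 2618136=-0.00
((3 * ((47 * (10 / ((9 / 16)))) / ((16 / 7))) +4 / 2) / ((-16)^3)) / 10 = -103 / 3840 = -0.03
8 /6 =4 /3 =1.33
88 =88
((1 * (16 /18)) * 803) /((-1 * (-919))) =6424 /8271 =0.78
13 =13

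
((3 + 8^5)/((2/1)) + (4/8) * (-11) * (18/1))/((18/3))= 32573/12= 2714.42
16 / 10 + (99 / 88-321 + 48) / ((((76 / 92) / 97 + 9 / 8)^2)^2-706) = 9463091323569026536 / 4764912792102147185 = 1.99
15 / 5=3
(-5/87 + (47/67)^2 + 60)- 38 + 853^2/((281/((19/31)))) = 5475412461377/3402020073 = 1609.46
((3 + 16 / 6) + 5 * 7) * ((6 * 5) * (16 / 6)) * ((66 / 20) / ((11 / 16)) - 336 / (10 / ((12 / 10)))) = -577792 / 5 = -115558.40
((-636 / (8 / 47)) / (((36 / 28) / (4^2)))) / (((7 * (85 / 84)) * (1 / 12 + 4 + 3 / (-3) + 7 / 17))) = -6695808 / 3565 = -1878.21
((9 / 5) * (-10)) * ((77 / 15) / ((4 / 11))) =-2541 / 10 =-254.10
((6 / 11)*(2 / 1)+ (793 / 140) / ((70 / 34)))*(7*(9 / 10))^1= 1863819 / 77000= 24.21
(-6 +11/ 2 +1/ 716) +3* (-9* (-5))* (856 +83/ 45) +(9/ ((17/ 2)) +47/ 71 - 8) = 100077670045/ 864212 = 115802.22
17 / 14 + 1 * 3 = 4.21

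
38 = 38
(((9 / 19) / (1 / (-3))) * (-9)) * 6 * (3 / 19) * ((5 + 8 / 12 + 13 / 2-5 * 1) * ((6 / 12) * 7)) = 303.92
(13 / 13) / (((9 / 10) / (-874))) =-8740 / 9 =-971.11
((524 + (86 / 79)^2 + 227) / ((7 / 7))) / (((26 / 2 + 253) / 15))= 3706095 / 87374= 42.42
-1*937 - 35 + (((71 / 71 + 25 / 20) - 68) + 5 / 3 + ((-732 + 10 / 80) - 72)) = -44159 / 24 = -1839.96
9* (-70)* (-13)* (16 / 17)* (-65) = -8517600 / 17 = -501035.29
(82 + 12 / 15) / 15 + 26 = 788 / 25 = 31.52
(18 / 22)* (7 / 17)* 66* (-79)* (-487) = 14542794 / 17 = 855458.47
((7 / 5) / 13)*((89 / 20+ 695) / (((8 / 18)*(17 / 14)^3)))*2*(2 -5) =-567.95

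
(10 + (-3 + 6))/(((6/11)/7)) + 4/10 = 5017/30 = 167.23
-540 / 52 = -135 / 13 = -10.38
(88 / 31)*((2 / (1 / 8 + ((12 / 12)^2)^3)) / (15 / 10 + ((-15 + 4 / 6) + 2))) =-2816 / 6045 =-0.47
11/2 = 5.50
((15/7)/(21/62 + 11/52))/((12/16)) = 32240/6209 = 5.19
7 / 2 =3.50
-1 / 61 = -0.02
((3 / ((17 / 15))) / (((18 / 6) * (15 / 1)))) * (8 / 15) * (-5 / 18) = -4 / 459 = -0.01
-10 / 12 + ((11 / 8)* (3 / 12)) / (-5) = -433 / 480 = -0.90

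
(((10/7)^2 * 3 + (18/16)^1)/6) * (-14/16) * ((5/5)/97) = -947/86912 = -0.01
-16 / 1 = -16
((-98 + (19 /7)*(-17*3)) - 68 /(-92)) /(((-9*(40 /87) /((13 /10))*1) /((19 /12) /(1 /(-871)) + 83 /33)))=-433239215149 /4250400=-101929.05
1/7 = 0.14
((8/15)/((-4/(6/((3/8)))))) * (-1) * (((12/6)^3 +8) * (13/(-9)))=-6656/135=-49.30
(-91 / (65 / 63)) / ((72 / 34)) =-833 / 20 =-41.65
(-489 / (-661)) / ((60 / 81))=13203 / 13220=1.00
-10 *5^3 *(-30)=37500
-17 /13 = -1.31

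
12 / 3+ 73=77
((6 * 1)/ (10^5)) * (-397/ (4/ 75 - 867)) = 3573/ 130042000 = 0.00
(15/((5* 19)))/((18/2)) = 1/57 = 0.02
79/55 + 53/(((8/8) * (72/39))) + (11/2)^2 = 79721/1320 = 60.39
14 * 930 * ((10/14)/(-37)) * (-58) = 539400/37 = 14578.38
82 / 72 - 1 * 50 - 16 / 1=-64.86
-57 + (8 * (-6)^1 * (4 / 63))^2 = -21041 / 441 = -47.71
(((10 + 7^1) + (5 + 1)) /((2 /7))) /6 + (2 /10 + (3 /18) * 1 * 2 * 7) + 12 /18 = 997 /60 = 16.62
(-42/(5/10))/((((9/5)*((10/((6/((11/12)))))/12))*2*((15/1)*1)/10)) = -122.18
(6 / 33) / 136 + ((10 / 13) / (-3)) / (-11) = 719 / 29172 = 0.02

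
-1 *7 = -7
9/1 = 9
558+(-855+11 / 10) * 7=-54193 / 10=-5419.30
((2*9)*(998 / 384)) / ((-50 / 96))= -4491 / 50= -89.82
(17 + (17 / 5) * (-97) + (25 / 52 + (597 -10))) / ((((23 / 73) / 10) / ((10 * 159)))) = 4144685595 / 299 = 13861824.73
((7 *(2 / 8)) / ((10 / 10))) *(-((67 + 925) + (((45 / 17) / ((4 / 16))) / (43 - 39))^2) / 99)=-2020991 / 114444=-17.66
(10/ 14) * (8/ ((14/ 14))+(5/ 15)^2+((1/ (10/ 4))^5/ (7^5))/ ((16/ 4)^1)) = 3834096947/ 661775625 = 5.79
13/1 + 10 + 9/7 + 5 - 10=135/7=19.29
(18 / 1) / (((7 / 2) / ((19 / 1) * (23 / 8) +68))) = 8829 / 14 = 630.64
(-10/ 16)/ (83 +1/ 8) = -0.01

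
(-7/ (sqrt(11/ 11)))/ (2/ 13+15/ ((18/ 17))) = -546/ 1117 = -0.49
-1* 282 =-282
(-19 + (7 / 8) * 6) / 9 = -55 / 36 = -1.53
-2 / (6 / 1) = -1 / 3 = -0.33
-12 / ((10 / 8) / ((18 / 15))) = -288 / 25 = -11.52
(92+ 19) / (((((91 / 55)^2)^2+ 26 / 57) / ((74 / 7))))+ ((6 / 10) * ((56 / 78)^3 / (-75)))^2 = 18119435101726315226734862 / 122761962737913309890625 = 147.60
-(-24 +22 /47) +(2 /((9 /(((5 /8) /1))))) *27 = 5129 /188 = 27.28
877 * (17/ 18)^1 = 14909/ 18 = 828.28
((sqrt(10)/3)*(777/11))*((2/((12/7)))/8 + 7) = 88837*sqrt(10)/528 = 532.06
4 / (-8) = -1 / 2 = -0.50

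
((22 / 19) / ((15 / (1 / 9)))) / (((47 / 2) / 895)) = 7876 / 24111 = 0.33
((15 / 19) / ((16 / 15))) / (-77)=-225 / 23408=-0.01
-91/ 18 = -5.06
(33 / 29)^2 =1089 / 841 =1.29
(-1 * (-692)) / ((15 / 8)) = 5536 / 15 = 369.07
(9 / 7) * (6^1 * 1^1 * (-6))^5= -544195584 / 7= -77742226.29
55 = 55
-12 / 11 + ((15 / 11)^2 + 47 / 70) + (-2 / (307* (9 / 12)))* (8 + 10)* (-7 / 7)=4151039 / 2600290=1.60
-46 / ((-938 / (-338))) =-7774 / 469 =-16.58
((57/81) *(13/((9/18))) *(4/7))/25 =1976/4725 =0.42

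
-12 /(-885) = 4 /295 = 0.01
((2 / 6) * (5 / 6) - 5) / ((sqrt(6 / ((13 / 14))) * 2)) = -85 * sqrt(273) / 1512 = -0.93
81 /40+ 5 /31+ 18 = 20.19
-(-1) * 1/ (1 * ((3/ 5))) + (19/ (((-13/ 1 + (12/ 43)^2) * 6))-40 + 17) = -1031145/ 47786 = -21.58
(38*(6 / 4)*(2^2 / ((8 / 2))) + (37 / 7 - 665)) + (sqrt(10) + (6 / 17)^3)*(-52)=-20806571 / 34391 - 52*sqrt(10)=-769.44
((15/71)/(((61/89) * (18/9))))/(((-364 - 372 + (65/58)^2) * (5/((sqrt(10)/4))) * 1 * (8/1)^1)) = -74849 * sqrt(10)/57092489328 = -0.00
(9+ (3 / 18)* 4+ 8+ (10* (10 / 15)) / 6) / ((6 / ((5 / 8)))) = 845 / 432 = 1.96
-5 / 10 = -1 / 2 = -0.50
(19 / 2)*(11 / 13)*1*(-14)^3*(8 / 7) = -327712 / 13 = -25208.62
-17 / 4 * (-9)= 153 / 4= 38.25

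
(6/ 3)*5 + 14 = 24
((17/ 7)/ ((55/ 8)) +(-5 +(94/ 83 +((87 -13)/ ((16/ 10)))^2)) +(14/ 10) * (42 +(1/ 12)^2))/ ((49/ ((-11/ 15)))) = -32.84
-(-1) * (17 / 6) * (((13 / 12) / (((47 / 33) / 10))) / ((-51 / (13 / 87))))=-9295 / 147204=-0.06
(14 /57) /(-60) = -7 /1710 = -0.00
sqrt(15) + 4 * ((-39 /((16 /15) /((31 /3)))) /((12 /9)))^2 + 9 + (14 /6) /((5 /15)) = sqrt(15) + 328894609 /1024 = 321190.01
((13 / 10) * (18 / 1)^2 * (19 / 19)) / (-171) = -234 / 95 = -2.46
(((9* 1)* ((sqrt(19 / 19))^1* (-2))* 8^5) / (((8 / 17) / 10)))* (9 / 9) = -12533760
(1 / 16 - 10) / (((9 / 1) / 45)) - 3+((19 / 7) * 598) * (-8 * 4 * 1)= -5823245 / 112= -51993.26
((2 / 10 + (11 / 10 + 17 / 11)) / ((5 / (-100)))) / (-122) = 313 / 671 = 0.47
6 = 6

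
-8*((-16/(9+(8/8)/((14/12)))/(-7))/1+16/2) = -4544/69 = -65.86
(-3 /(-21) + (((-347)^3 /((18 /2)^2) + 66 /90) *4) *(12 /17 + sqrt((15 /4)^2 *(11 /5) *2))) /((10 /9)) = -104454659 *sqrt(110) /75 -23397841321 /17850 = -15917866.18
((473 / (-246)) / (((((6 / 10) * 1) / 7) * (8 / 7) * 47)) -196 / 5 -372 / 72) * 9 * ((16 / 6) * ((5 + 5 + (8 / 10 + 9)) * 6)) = -6151415787 / 48175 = -127688.96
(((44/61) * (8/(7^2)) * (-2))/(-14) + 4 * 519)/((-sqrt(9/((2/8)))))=-21718250/62769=-346.00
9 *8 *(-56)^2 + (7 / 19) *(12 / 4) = 4290069 / 19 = 225793.11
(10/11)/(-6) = -0.15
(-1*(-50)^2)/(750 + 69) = -2500/819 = -3.05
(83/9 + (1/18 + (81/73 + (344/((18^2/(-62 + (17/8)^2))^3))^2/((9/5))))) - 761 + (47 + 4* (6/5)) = -2843084748712779851156870431463/4080424110361545671536803840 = -696.76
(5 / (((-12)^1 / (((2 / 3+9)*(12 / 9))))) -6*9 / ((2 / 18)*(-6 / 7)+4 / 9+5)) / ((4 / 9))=-140719 / 4044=-34.80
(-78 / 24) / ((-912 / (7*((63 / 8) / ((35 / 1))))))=0.01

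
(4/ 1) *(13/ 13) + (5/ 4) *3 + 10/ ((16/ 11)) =14.62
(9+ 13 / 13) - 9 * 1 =1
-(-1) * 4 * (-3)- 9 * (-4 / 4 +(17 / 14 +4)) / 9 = -227 / 14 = -16.21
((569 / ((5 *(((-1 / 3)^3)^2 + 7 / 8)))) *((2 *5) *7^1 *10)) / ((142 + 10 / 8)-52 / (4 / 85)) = -1858308480 / 19662017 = -94.51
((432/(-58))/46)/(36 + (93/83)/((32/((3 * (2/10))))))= -53120/11817239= -0.00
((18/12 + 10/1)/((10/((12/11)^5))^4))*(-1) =-2755514994571622744064/420468746832850005750625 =-0.01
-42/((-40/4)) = 21/5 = 4.20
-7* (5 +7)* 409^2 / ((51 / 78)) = -365341704 / 17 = -21490688.47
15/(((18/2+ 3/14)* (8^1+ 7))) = 14/129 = 0.11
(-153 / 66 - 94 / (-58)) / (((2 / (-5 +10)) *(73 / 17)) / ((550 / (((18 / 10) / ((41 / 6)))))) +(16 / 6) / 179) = -104099128125 / 2346207532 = -44.37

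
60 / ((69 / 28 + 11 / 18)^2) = 762048 / 120125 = 6.34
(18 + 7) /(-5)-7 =-12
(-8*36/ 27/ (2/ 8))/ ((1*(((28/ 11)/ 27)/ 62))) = -196416/ 7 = -28059.43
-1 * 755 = -755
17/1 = 17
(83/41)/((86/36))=1494/1763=0.85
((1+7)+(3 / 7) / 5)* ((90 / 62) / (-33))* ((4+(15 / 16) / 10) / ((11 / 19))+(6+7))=-5998185 / 840224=-7.14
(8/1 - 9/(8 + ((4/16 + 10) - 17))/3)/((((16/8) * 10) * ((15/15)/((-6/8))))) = -21/100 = -0.21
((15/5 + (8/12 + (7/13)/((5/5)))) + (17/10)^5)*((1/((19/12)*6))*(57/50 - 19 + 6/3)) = -4378239803/142500000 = -30.72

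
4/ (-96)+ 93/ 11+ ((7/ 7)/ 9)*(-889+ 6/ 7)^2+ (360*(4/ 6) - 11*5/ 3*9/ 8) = 87871.98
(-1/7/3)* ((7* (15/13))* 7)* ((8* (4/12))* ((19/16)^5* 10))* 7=-3033221275/2555904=-1186.75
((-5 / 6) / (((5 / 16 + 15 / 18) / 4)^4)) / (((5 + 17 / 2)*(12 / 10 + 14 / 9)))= -3.33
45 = 45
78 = 78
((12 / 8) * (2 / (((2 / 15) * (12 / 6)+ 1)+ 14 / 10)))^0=1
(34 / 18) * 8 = 136 / 9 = 15.11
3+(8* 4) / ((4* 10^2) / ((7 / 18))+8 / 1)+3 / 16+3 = 90241 / 14512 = 6.22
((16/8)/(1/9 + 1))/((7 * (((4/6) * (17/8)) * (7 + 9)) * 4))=27/9520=0.00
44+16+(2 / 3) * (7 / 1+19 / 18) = 1765 / 27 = 65.37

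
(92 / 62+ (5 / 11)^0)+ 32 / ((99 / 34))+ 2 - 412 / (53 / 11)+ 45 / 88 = -90468913 / 1301256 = -69.52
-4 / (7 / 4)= -16 / 7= -2.29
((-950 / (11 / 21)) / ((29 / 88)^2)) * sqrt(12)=-28089600 * sqrt(3) / 841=-57850.91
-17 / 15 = -1.13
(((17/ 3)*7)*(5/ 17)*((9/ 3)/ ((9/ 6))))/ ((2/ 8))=280/ 3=93.33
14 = 14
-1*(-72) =72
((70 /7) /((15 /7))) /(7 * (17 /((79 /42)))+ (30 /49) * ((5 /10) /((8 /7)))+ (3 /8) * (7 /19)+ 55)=147098 /3740655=0.04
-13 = -13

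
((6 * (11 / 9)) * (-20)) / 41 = -440 / 123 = -3.58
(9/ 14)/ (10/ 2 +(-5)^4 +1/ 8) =36/ 35287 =0.00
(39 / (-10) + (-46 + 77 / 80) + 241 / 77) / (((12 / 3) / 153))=-8634555 / 4928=-1752.14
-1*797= -797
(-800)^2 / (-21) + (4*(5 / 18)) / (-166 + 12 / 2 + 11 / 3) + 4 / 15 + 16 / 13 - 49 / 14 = -1858255863 / 60970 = -30478.20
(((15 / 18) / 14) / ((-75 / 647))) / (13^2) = -647 / 212940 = -0.00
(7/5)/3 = 7/15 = 0.47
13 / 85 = 0.15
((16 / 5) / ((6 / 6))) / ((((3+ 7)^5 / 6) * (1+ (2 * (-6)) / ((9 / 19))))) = -9 / 1140625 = -0.00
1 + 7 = 8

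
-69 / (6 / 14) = -161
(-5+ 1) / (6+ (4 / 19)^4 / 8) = -0.67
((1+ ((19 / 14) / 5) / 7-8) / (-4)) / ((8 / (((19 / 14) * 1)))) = 64809 / 219520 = 0.30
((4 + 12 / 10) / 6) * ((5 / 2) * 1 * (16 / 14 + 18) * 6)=1742 / 7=248.86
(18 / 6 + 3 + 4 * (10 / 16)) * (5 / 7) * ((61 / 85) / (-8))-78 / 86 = -1.45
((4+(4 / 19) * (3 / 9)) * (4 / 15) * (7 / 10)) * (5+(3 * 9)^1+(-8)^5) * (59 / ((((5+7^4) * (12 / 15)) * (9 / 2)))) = -522772096 / 3085695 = -169.42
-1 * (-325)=325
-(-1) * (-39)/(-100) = 39/100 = 0.39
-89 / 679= -0.13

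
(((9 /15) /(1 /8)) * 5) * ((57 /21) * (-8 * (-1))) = 521.14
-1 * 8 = -8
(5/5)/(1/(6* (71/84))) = 71/14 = 5.07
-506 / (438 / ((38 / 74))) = -4807 / 8103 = -0.59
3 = 3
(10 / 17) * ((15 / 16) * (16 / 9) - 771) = -452.55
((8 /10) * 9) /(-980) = -9 /1225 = -0.01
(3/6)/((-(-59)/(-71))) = -71/118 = -0.60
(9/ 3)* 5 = 15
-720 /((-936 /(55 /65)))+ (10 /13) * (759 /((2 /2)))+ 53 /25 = 2478457 /4225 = 586.62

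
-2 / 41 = -0.05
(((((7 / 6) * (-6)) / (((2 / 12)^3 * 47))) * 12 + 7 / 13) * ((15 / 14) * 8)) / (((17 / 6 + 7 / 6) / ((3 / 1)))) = -1514205 / 611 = -2478.24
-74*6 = -444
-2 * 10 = -20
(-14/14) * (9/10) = -9/10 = -0.90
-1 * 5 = -5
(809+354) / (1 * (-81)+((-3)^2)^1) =-1163 / 72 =-16.15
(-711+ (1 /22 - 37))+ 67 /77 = -115051 /154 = -747.08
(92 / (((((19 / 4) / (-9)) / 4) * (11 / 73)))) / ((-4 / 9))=2175984 / 209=10411.41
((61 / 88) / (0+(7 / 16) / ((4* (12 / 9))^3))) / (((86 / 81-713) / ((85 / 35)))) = -25485312 / 31082513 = -0.82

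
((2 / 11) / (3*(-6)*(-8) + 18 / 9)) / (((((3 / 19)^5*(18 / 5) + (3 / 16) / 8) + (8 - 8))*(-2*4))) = -198087920 / 30274189671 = -0.01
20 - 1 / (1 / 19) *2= -18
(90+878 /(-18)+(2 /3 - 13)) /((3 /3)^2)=260 /9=28.89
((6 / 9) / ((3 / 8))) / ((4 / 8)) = 32 / 9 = 3.56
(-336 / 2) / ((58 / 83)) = -6972 / 29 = -240.41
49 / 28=7 / 4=1.75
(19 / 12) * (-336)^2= 178752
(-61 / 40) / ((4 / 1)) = -61 / 160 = -0.38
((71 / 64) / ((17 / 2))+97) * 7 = 369873 / 544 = 679.91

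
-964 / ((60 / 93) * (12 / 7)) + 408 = -27817 / 60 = -463.62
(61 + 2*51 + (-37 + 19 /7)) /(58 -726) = -901 /4676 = -0.19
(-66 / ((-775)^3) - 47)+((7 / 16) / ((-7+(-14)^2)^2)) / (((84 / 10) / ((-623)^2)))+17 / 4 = -42.18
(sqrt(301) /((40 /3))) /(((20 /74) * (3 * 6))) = 37 * sqrt(301) /2400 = 0.27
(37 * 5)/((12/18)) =555/2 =277.50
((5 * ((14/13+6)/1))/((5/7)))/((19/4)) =2576/247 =10.43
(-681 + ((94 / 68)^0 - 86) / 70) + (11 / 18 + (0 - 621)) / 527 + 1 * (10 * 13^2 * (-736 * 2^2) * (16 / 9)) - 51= -293690031172 / 33201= -8845818.84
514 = 514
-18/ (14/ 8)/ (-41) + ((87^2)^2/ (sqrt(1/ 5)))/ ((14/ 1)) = 72/ 287 + 57289761*sqrt(5)/ 14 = 9150271.68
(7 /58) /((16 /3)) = 21 /928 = 0.02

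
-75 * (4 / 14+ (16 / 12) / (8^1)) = -475 / 14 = -33.93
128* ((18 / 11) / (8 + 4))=192 / 11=17.45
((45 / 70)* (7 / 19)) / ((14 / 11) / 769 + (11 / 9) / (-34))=-11648043 / 1686535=-6.91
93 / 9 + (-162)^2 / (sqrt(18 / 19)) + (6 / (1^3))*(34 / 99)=409 / 33 + 4374*sqrt(38)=26975.54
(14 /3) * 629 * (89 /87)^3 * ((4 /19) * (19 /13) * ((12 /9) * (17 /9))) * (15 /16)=527676346190 /231134553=2282.98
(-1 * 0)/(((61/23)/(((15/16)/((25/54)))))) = 0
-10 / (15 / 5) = -10 / 3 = -3.33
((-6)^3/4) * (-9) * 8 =3888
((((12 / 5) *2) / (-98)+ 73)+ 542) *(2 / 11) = 301326 / 2695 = 111.81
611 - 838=-227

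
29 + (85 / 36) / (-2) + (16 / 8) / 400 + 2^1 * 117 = 117821 / 450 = 261.82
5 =5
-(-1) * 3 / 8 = 0.38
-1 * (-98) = 98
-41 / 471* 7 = -0.61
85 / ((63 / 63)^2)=85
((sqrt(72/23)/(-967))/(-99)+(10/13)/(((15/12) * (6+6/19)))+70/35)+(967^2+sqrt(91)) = 2 * sqrt(46)/733953+sqrt(91)+182342764/195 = 935100.64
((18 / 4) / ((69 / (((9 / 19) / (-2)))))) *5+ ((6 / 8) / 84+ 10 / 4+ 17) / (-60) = -236329 / 587328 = -0.40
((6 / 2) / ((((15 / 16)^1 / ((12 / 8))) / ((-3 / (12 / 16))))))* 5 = -96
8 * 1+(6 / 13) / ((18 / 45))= 119 / 13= 9.15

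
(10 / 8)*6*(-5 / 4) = -75 / 8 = -9.38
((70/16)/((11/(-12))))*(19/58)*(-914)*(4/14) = 130245/319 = 408.29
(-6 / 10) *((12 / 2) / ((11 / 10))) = -36 / 11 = -3.27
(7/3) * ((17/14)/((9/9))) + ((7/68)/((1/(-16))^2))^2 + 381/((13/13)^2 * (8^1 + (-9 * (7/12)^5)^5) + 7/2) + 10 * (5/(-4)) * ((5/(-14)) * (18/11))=9087176296740603978640495610422/12313457985873320355004100175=737.99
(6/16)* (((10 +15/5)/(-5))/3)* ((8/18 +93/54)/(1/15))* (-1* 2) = 169/8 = 21.12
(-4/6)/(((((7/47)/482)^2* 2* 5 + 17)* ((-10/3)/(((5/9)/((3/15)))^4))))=20047020156250/28620603043191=0.70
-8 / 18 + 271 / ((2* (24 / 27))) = 21887 / 144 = 151.99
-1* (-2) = 2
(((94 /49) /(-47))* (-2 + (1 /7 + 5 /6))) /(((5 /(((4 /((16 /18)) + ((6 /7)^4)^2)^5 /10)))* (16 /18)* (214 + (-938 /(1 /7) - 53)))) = -22122426362707376005238255091596179892643 /59679279267103817460459285243256730269504000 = -0.00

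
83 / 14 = 5.93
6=6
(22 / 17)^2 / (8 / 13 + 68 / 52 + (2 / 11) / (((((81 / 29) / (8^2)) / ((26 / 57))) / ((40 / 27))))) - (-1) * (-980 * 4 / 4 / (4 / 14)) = -83721436131842 / 24411097385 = -3429.65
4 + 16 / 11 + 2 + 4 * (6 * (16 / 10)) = 2522 / 55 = 45.85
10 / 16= 5 / 8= 0.62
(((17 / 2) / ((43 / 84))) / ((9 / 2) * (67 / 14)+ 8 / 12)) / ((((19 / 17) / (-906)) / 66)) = -60967523232 / 1523705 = -40012.68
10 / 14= 5 / 7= 0.71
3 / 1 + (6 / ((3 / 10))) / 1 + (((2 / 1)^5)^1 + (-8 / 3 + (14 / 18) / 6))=2833 / 54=52.46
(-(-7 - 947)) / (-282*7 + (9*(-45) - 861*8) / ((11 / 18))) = -159 / 2318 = -0.07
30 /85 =6 /17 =0.35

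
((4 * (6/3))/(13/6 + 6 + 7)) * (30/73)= 1440/6643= 0.22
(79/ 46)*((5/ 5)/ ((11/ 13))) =1027/ 506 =2.03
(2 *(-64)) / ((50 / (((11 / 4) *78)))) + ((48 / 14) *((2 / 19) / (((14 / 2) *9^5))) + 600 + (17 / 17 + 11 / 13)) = 314015028928 / 5955583725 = 52.73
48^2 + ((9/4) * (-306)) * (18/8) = 6039/8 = 754.88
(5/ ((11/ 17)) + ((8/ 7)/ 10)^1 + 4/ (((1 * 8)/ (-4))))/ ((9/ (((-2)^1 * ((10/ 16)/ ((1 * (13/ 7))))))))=-173/ 396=-0.44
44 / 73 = 0.60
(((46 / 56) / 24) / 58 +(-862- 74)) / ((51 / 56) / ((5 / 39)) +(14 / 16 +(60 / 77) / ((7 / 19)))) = -14045382505 / 151462128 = -92.73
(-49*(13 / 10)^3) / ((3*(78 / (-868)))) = 1796977 / 4500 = 399.33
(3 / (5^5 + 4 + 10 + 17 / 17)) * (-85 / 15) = -17 / 3140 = -0.01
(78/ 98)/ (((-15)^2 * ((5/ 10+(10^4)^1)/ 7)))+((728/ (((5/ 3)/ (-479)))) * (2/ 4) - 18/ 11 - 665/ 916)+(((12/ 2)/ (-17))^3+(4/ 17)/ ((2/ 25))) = -104613.07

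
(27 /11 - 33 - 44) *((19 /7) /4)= -3895 /77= -50.58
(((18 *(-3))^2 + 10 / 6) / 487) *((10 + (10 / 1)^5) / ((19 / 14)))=441493.76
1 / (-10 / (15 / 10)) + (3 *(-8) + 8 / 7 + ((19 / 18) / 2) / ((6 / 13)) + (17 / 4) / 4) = -314513 / 15120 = -20.80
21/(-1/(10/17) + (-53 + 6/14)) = -1470/3799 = -0.39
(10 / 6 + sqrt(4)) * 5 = 55 / 3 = 18.33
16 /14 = 8 /7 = 1.14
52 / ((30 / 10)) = 52 / 3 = 17.33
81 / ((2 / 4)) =162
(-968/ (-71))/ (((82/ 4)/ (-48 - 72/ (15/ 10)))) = -185856/ 2911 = -63.85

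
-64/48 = -1.33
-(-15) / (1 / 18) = 270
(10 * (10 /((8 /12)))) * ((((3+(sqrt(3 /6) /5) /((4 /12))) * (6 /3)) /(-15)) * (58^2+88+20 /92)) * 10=-47640600 /23 - 4764060 * sqrt(2) /23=-2364260.79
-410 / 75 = -82 / 15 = -5.47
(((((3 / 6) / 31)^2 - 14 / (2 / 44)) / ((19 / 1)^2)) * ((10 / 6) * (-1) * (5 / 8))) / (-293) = -29598775 / 9758193888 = -0.00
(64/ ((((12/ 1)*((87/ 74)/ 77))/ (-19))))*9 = -1732192/ 29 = -59730.76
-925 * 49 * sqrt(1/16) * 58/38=-1314425/76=-17295.07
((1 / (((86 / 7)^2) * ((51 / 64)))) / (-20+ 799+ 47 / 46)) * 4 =144256 / 3383542419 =0.00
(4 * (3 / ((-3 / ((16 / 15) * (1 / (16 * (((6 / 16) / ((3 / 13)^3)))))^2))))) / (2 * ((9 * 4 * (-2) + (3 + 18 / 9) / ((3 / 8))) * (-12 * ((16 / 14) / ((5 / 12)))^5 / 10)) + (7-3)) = -5672362500 / 6928008529523461159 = -0.00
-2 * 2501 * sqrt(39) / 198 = -2501 * sqrt(39) / 99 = -157.77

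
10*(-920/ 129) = -9200/ 129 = -71.32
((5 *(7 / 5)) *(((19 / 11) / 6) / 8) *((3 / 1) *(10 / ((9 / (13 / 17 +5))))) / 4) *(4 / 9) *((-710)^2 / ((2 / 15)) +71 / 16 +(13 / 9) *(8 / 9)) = 14514719912525 / 7138368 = 2033338.70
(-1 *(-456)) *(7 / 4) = 798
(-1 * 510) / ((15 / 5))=-170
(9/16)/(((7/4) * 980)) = 9/27440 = 0.00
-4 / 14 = -2 / 7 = -0.29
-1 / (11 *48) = -1 / 528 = -0.00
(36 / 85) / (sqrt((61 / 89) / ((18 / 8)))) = 54 * sqrt(5429) / 5185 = 0.77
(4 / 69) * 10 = 40 / 69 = 0.58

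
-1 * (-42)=42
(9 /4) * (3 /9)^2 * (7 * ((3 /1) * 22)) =231 /2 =115.50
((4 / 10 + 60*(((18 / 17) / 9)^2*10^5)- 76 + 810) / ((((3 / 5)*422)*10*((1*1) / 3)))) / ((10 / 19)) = 287520369 / 1524475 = 188.60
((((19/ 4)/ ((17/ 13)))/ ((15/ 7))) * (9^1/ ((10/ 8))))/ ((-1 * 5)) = -5187/ 2125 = -2.44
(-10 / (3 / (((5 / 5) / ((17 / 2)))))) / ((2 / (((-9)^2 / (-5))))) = 54 / 17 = 3.18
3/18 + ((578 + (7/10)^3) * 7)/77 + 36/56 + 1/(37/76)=473847511/8547000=55.44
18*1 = 18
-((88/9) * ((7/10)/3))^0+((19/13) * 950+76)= 19025/13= 1463.46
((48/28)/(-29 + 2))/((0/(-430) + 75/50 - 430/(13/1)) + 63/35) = 520/243873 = 0.00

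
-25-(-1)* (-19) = -44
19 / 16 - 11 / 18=83 / 144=0.58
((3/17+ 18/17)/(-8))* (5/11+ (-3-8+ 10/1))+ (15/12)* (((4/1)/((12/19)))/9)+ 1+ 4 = 5.96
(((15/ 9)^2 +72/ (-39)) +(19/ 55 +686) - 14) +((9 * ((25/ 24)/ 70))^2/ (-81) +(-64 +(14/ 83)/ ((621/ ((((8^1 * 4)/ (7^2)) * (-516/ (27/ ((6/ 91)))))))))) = 844982193672217/ 1386861315840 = 609.28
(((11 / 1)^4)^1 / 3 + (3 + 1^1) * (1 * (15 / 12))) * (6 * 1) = 29312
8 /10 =4 /5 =0.80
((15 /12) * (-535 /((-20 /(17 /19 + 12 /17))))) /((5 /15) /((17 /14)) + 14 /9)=497871 /17024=29.25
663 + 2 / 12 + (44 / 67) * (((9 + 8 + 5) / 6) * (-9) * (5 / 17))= 4488521 / 6834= 656.79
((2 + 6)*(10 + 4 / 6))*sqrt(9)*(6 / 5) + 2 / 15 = 922 / 3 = 307.33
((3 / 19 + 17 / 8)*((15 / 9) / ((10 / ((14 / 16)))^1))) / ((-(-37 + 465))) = -2429 / 3122688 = -0.00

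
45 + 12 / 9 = 139 / 3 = 46.33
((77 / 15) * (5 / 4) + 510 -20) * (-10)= -29785 / 6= -4964.17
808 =808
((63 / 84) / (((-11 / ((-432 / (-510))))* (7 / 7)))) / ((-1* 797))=54 / 745195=0.00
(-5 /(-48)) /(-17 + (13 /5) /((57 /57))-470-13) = -25 /119376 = -0.00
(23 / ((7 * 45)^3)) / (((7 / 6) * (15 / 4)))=184 / 1093955625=0.00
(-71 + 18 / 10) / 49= -346 / 245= -1.41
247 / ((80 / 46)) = 142.02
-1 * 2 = -2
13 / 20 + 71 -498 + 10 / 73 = -622271 / 1460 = -426.21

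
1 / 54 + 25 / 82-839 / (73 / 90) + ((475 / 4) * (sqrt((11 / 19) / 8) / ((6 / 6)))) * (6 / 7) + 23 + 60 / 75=-408200671 / 404055 + 75 * sqrt(418) / 56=-982.88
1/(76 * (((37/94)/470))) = 11045/703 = 15.71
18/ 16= 9/ 8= 1.12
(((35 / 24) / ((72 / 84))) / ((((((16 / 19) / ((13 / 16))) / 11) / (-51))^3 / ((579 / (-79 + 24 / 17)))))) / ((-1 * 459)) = -4659497389566684665 / 1062199099392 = -4386651.61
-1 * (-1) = 1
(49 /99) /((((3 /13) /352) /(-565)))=-11516960 /27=-426554.07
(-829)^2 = 687241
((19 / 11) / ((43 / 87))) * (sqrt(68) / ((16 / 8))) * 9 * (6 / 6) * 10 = 148770 * sqrt(17) / 473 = 1296.82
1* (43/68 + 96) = 6571/68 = 96.63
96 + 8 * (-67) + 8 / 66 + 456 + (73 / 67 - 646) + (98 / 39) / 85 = -1536157339 / 2443155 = -628.76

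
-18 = -18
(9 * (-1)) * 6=-54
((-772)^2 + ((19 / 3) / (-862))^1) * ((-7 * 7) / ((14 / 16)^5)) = -3607322869760 / 63357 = -56936453.27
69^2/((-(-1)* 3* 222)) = 529/74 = 7.15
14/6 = 2.33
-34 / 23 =-1.48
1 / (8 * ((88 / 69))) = 69 / 704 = 0.10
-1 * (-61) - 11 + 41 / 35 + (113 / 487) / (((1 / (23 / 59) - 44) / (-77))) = 51.60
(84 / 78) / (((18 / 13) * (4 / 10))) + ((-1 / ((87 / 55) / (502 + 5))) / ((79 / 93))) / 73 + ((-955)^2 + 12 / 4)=2745535672147 / 3010374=912024.78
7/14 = 1/2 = 0.50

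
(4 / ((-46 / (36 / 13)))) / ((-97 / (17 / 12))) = 102 / 29003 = 0.00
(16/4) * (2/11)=8/11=0.73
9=9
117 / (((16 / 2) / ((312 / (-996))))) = -1521 / 332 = -4.58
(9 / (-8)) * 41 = -369 / 8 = -46.12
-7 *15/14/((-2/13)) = 195/4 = 48.75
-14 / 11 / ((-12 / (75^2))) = 13125 / 22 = 596.59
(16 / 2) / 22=4 / 11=0.36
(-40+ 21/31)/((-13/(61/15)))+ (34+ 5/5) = 285934/6045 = 47.30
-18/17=-1.06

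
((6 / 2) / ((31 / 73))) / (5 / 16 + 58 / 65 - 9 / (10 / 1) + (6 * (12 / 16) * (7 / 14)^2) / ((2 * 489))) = 18562440 / 803923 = 23.09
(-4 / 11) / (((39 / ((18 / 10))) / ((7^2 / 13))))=-588 / 9295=-0.06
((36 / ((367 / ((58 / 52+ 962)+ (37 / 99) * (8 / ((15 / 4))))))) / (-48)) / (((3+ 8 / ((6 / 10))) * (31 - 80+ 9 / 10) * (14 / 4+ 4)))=5316667 / 15903317430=0.00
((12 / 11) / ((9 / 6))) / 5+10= 558 / 55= 10.15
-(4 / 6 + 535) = -1607 / 3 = -535.67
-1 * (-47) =47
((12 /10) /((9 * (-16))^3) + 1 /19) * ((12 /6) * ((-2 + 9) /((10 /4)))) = 17418107 /59097600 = 0.29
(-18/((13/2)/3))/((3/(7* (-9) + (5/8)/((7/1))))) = 2439/14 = 174.21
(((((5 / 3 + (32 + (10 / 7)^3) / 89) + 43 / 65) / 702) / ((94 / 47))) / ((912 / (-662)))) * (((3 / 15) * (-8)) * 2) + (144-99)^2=1205859494922034 / 595484846775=2025.00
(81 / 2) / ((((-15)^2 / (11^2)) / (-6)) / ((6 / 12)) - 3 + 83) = 9801 / 19210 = 0.51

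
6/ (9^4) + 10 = 21872/ 2187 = 10.00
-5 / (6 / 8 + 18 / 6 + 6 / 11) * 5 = -1100 / 189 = -5.82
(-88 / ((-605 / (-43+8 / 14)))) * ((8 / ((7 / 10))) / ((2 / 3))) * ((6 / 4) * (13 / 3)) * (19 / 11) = -640224 / 539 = -1187.80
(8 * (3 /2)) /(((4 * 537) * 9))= 1 /1611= 0.00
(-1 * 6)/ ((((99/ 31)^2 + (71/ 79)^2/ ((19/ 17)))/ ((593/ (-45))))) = 67574970467/ 9334106970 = 7.24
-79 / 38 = -2.08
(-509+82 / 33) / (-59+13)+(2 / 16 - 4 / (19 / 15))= 920441 / 115368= 7.98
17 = 17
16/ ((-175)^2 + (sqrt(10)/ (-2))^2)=32/ 61255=0.00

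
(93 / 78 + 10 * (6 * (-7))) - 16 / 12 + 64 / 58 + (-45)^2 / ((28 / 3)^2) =-350949821 / 886704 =-395.79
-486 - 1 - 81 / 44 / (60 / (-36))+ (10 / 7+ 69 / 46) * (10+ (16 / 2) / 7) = -4886173 / 10780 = -453.26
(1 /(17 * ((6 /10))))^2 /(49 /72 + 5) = 200 /118201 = 0.00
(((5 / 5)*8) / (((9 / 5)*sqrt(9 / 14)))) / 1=5.54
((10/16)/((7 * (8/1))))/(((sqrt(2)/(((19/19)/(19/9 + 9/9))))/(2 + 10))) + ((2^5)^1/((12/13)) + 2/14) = 135 * sqrt(2)/6272 + 731/21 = 34.84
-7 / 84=-1 / 12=-0.08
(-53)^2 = 2809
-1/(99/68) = -68/99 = -0.69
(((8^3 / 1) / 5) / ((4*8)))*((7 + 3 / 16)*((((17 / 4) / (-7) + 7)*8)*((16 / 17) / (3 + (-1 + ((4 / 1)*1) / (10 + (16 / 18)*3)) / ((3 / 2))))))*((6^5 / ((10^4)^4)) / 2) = 57024567 / 337011718750000000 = 0.00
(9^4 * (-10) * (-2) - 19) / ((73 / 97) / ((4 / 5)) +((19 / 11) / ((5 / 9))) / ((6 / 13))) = 17089.95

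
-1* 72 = -72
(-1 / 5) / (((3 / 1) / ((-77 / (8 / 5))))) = 77 / 24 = 3.21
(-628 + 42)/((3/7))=-4102/3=-1367.33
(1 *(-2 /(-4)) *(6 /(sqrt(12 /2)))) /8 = 0.15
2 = 2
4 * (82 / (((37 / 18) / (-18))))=-106272 / 37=-2872.22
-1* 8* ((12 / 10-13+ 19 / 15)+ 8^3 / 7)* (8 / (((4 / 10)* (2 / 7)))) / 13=-2697.03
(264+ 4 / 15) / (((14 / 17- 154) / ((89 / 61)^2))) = -133445087 / 36335565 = -3.67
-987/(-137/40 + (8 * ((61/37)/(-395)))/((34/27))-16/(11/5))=92.03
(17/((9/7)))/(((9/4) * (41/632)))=300832/3321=90.58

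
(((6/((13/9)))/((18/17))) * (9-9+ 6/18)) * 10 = 170/13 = 13.08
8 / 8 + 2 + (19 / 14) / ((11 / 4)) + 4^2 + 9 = 2194 / 77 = 28.49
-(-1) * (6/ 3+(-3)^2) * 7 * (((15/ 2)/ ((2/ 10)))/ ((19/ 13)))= 75075/ 38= 1975.66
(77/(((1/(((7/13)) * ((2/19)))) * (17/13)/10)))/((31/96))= 1034880/10013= 103.35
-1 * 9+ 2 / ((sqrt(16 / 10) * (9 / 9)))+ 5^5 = sqrt(10) / 2+ 3116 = 3117.58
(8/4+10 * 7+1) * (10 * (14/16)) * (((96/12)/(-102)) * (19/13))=-73.22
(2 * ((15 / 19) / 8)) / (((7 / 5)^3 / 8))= 3750 / 6517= 0.58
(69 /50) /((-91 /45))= -621 /910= -0.68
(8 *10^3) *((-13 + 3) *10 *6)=-4800000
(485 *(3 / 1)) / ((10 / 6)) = 873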